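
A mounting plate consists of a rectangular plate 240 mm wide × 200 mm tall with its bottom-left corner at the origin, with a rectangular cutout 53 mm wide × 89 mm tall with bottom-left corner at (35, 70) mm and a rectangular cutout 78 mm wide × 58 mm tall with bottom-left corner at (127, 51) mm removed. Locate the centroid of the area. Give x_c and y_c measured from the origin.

plate: A = 240 × 200 = 48000.00, centroid at (120.00, 100.00).
hole 1: A = −(53 × 89) = -4717.00, centroid at (61.50, 114.50).
hole 2: A = −(78 × 58) = -4524.00, centroid at (166.00, 80.00).
ΣA = 38759.00 mm²
ΣAx_c = (48000.00)(120.00) + (-4717.00)(61.50) + (-4524.00)(166.00) = 4718920.50 mm³
ΣAy_c = (48000.00)(100.00) + (-4717.00)(114.50) + (-4524.00)(80.00) = 3897983.50 mm³
x_c = 4718920.50 / 38759.00 = 121.75 mm
y_c = 3897983.50 / 38759.00 = 100.57 mm

x_c = 121.75 mm, y_c = 100.57 mm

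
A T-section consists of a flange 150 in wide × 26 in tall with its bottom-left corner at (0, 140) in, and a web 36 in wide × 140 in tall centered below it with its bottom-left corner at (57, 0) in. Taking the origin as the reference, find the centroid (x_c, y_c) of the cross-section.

x_c = 75.00 in, y_c = 106.21 in

Part | A | x̄ᵢ | ȳᵢ | A·x̄ᵢ | A·ȳᵢ
web | 5040.00 | 75.00 | 70.00 | 378000.00 | 352800.00
flange | 3900.00 | 75.00 | 153.00 | 292500.00 | 596700.00
Σ | 8940.00 |  |  | 670500.00 | 949500.00
x_c = 670500.00 / 8940.00 = 75.00 in
y_c = 949500.00 / 8940.00 = 106.21 in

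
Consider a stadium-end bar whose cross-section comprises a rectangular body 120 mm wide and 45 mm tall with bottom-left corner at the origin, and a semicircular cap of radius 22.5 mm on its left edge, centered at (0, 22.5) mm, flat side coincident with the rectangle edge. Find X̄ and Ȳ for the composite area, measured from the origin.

X̄ = 51.07 mm, Ȳ = 22.50 mm

rectangular body: A = 120 × 45 = 5400.00, centroid at (60.00, 22.50).
semicircular end: A = ½π·22.5² = 795.22, centroid at (-9.55, 22.50).
ΣA = 6195.22 mm², ΣAX̄ = 316406.25 mm³, ΣAȲ = 139392.35 mm³.
X̄ = 316406.25/6195.22 = 51.07 mm; Ȳ = 139392.35/6195.22 = 22.50 mm.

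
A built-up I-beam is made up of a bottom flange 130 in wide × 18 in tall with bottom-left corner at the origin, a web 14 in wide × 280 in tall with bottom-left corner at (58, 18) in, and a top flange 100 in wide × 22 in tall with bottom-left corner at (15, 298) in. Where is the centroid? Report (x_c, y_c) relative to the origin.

bottom flange: A = 130 × 18 = 2340.00, centroid at (65.00, 9.00).
web: A = 14 × 280 = 3920.00, centroid at (65.00, 158.00).
top flange: A = 100 × 22 = 2200.00, centroid at (65.00, 309.00).
ΣA = 8460.00 in²
ΣAx_c = (2340.00)(65.00) + (3920.00)(65.00) + (2200.00)(65.00) = 549900.00 in³
ΣAy_c = (2340.00)(9.00) + (3920.00)(158.00) + (2200.00)(309.00) = 1320220.00 in³
x_c = 549900.00 / 8460.00 = 65.00 in
y_c = 1320220.00 / 8460.00 = 156.05 in

x_c = 65.00 in, y_c = 156.05 in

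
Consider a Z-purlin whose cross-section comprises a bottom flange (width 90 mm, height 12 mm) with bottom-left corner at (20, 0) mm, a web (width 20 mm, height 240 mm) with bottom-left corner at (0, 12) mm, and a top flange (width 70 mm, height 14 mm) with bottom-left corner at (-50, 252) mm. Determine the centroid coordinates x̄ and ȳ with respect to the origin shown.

x̄ = 15.09 mm, ȳ = 130.31 mm

bottom flange: A = 90 × 12 = 1080.00, centroid at (65.00, 6.00).
web: A = 20 × 240 = 4800.00, centroid at (10.00, 132.00).
top flange: A = 70 × 14 = 980.00, centroid at (-15.00, 259.00).
ΣA = 6860.00 mm², ΣAx̄ = 103500.00 mm³, ΣAȳ = 893900.00 mm³.
x̄ = 103500.00/6860.00 = 15.09 mm; ȳ = 893900.00/6860.00 = 130.31 mm.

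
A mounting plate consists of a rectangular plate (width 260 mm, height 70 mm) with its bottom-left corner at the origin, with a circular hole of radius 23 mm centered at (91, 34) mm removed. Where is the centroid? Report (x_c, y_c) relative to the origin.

x_c = 133.92 mm, y_c = 35.10 mm

plate: A = 260 × 70 = 18200.00, centroid at (130.00, 35.00).
hole: A = −π·23² = -1661.90, centroid at (91.00, 34.00).
ΣA = 16538.10 mm²
ΣAx_c = (18200.00)(130.00) + (-1661.90)(91.00) = 2214766.87 mm³
ΣAy_c = (18200.00)(35.00) + (-1661.90)(34.00) = 580495.31 mm³
x_c = 2214766.87 / 16538.10 = 133.92 mm
y_c = 580495.31 / 16538.10 = 35.10 mm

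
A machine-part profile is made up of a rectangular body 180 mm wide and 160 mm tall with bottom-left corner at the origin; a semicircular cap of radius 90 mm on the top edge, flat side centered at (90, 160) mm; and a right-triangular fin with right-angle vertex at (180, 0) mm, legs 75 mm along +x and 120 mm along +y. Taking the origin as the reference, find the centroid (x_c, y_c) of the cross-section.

rectangular body: A = 180 × 160 = 28800.00, centroid at (90.00, 80.00).
semicircular top: A = ½π·90² = 12723.45, centroid at (90.00, 198.20).
triangular fin: A = ½·75·120 = 4500.00, centroid at (205.00, 40.00).
ΣA = 46023.45 mm²
ΣAx_c = (28800.00)(90.00) + (12723.45)(90.00) + (4500.00)(205.00) = 4659610.52 mm³
ΣAy_c = (28800.00)(80.00) + (12723.45)(198.20) + (4500.00)(40.00) = 5005752.04 mm³
x_c = 4659610.52 / 46023.45 = 101.24 mm
y_c = 5005752.04 / 46023.45 = 108.77 mm

x_c = 101.24 mm, y_c = 108.77 mm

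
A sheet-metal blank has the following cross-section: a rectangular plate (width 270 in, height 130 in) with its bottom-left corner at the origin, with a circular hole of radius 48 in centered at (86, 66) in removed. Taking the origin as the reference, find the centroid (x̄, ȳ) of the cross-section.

plate: A = 270 × 130 = 35100.00, centroid at (135.00, 65.00).
hole: A = −π·48² = -7238.23, centroid at (86.00, 66.00).
ΣA = 27861.77 in², ΣAx̄ = 4116012.27 in³, ΣAȳ = 1803776.85 in³.
x̄ = 4116012.27/27861.77 = 147.73 in; ȳ = 1803776.85/27861.77 = 64.74 in.

x̄ = 147.73 in, ȳ = 64.74 in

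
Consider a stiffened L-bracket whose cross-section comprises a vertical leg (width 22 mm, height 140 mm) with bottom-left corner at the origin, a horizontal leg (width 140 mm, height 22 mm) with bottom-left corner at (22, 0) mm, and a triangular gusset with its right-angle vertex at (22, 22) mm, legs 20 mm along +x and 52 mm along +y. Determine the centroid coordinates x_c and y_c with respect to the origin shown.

Part | A | x̄ᵢ | ȳᵢ | A·x̄ᵢ | A·ȳᵢ
vertical leg | 3080.00 | 11.00 | 70.00 | 33880.00 | 215600.00
horizontal leg | 3080.00 | 92.00 | 11.00 | 283360.00 | 33880.00
gusset | 520.00 | 28.67 | 39.33 | 14906.67 | 20453.33
Σ | 6680.00 |  |  | 332146.67 | 269933.33
x_c = 332146.67 / 6680.00 = 49.72 mm
y_c = 269933.33 / 6680.00 = 40.41 mm

x_c = 49.72 mm, y_c = 40.41 mm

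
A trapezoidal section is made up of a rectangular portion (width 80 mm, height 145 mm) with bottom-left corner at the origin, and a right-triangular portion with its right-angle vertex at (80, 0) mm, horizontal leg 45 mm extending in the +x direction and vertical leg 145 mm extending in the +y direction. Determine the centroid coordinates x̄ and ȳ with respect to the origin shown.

x̄ = 52.07 mm, ȳ = 67.20 mm

rectangular portion: A = 80 × 145 = 11600.00, centroid at (40.00, 72.50).
triangular portion: A = ½·45·145 = 3262.50, centroid at (95.00, 48.33).
ΣA = 14862.50 mm², ΣAx̄ = 773937.50 mm³, ΣAȳ = 998687.50 mm³.
x̄ = 773937.50/14862.50 = 52.07 mm; ȳ = 998687.50/14862.50 = 67.20 mm.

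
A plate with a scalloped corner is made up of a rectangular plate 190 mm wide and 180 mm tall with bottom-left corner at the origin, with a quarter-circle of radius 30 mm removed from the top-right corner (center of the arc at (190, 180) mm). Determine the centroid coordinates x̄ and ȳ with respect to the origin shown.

x̄ = 93.26 mm, ȳ = 88.37 mm

plate: A = 190 × 180 = 34200.00, centroid at (95.00, 90.00).
removed quarter-circle: A = −¼π·30² = -706.86, centroid at (177.27, 167.27).
ΣA = 33493.14 mm², ΣAx̄ = 3123696.91 mm³, ΣAȳ = 2959765.50 mm³.
x̄ = 3123696.91/33493.14 = 93.26 mm; ȳ = 2959765.50/33493.14 = 88.37 mm.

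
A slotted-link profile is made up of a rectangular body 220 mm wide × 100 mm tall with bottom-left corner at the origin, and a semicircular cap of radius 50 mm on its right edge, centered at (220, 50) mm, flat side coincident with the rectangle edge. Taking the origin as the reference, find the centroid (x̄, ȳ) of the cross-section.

x̄ = 129.88 mm, ȳ = 50.00 mm

Part | A | x̄ᵢ | ȳᵢ | A·x̄ᵢ | A·ȳᵢ
rectangular body | 22000.00 | 110.00 | 50.00 | 2420000.00 | 1100000.00
semicircular end | 3926.99 | 241.22 | 50.00 | 947271.31 | 196349.54
Σ | 25926.99 |  |  | 3367271.31 | 1296349.54
x̄ = 3367271.31 / 25926.99 = 129.88 mm
ȳ = 1296349.54 / 25926.99 = 50.00 mm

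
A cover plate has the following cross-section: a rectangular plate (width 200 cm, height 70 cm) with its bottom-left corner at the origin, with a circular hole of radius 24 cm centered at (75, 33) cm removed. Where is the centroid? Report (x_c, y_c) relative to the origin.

x_c = 103.71 cm, y_c = 35.30 cm

Part | A | x̄ᵢ | ȳᵢ | A·x̄ᵢ | A·ȳᵢ
plate | 14000.00 | 100.00 | 35.00 | 1400000.00 | 490000.00
hole | -1809.56 | 75.00 | 33.00 | -135716.80 | -59715.39
Σ | 12190.44 |  |  | 1264283.20 | 430284.61
x_c = 1264283.20 / 12190.44 = 103.71 cm
y_c = 430284.61 / 12190.44 = 35.30 cm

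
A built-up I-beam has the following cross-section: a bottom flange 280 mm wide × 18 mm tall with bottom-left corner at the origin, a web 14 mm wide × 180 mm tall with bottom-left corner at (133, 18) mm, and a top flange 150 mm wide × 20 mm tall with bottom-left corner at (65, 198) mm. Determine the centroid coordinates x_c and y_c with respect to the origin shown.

Part | A | x̄ᵢ | ȳᵢ | A·x̄ᵢ | A·ȳᵢ
bottom flange | 5040.00 | 140.00 | 9.00 | 705600.00 | 45360.00
web | 2520.00 | 140.00 | 108.00 | 352800.00 | 272160.00
top flange | 3000.00 | 140.00 | 208.00 | 420000.00 | 624000.00
Σ | 10560.00 |  |  | 1478400.00 | 941520.00
x_c = 1478400.00 / 10560.00 = 140.00 mm
y_c = 941520.00 / 10560.00 = 89.16 mm

x_c = 140.00 mm, y_c = 89.16 mm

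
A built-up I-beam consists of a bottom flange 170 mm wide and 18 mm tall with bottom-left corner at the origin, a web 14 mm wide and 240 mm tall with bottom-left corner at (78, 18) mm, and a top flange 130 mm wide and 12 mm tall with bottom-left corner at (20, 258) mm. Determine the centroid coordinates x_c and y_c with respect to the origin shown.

bottom flange: A = 170 × 18 = 3060.00, centroid at (85.00, 9.00).
web: A = 14 × 240 = 3360.00, centroid at (85.00, 138.00).
top flange: A = 130 × 12 = 1560.00, centroid at (85.00, 264.00).
ΣA = 7980.00 mm²
ΣAx_c = (3060.00)(85.00) + (3360.00)(85.00) + (1560.00)(85.00) = 678300.00 mm³
ΣAy_c = (3060.00)(9.00) + (3360.00)(138.00) + (1560.00)(264.00) = 903060.00 mm³
x_c = 678300.00 / 7980.00 = 85.00 mm
y_c = 903060.00 / 7980.00 = 113.17 mm

x_c = 85.00 mm, y_c = 113.17 mm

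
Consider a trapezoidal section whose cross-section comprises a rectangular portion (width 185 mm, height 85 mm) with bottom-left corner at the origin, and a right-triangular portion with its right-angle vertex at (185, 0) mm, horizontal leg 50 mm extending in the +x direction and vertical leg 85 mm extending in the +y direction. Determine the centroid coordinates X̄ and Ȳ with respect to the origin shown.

rectangular portion: A = 185 × 85 = 15725.00, centroid at (92.50, 42.50).
triangular portion: A = ½·50·85 = 2125.00, centroid at (201.67, 28.33).
ΣA = 17850.00 mm², ΣAX̄ = 1883104.17 mm³, ΣAȲ = 728520.83 mm³.
X̄ = 1883104.17/17850.00 = 105.50 mm; Ȳ = 728520.83/17850.00 = 40.81 mm.

X̄ = 105.50 mm, Ȳ = 40.81 mm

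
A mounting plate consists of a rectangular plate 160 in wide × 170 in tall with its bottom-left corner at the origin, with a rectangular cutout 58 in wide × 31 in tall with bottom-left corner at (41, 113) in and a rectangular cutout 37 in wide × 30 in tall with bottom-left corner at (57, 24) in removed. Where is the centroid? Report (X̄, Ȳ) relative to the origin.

Part | A | x̄ᵢ | ȳᵢ | A·x̄ᵢ | A·ȳᵢ
plate | 27200.00 | 80.00 | 85.00 | 2176000.00 | 2312000.00
hole 1 | -1798.00 | 70.00 | 128.50 | -125860.00 | -231043.00
hole 2 | -1110.00 | 75.50 | 39.00 | -83805.00 | -43290.00
Σ | 24292.00 |  |  | 1966335.00 | 2037667.00
X̄ = 1966335.00 / 24292.00 = 80.95 in
Ȳ = 2037667.00 / 24292.00 = 83.88 in

X̄ = 80.95 in, Ȳ = 83.88 in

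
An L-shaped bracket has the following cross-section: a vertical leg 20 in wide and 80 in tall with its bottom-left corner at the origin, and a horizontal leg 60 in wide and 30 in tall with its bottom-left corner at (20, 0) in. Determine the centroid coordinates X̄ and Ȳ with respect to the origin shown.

vertical leg: A = 20 × 80 = 1600.00, centroid at (10.00, 40.00).
horizontal leg: A = 60 × 30 = 1800.00, centroid at (50.00, 15.00).
ΣA = 3400.00 in²
ΣAX̄ = (1600.00)(10.00) + (1800.00)(50.00) = 106000.00 in³
ΣAȲ = (1600.00)(40.00) + (1800.00)(15.00) = 91000.00 in³
X̄ = 106000.00 / 3400.00 = 31.18 in
Ȳ = 91000.00 / 3400.00 = 26.76 in

X̄ = 31.18 in, Ȳ = 26.76 in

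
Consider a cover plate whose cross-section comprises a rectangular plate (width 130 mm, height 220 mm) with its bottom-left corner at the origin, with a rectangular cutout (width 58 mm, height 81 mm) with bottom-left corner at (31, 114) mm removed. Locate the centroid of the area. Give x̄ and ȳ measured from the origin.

x̄ = 65.98 mm, ȳ = 101.25 mm

Part | A | x̄ᵢ | ȳᵢ | A·x̄ᵢ | A·ȳᵢ
plate | 28600.00 | 65.00 | 110.00 | 1859000.00 | 3146000.00
hole | -4698.00 | 60.00 | 154.50 | -281880.00 | -725841.00
Σ | 23902.00 |  |  | 1577120.00 | 2420159.00
x̄ = 1577120.00 / 23902.00 = 65.98 mm
ȳ = 2420159.00 / 23902.00 = 101.25 mm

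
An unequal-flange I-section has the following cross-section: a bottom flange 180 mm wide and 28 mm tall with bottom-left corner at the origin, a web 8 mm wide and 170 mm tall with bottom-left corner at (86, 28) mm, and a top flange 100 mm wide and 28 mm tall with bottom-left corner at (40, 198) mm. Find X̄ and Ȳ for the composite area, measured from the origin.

bottom flange: A = 180 × 28 = 5040.00, centroid at (90.00, 14.00).
web: A = 8 × 170 = 1360.00, centroid at (90.00, 113.00).
top flange: A = 100 × 28 = 2800.00, centroid at (90.00, 212.00).
ΣA = 9200.00 mm², ΣAX̄ = 828000.00 mm³, ΣAȲ = 817840.00 mm³.
X̄ = 828000.00/9200.00 = 90.00 mm; Ȳ = 817840.00/9200.00 = 88.90 mm.

X̄ = 90.00 mm, Ȳ = 88.90 mm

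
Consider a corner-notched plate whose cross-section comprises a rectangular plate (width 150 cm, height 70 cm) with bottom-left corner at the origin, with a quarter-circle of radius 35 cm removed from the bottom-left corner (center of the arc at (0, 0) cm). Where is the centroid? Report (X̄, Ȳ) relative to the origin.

plate: A = 150 × 70 = 10500.00, centroid at (75.00, 35.00).
removed quarter-circle: A = −¼π·35² = -962.11, centroid at (14.85, 14.85).
ΣA = 9537.89 cm², ΣAX̄ = 773208.33 cm³, ΣAȲ = 353208.33 cm³.
X̄ = 773208.33/9537.89 = 81.07 cm; Ȳ = 353208.33/9537.89 = 37.03 cm.

X̄ = 81.07 cm, Ȳ = 37.03 cm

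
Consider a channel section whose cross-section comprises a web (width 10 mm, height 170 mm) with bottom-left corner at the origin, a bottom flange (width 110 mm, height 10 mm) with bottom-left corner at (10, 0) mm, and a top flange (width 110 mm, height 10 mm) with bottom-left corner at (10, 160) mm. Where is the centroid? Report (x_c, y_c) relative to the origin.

web: A = 10 × 170 = 1700.00, centroid at (5.00, 85.00).
bottom flange: A = 110 × 10 = 1100.00, centroid at (65.00, 5.00).
top flange: A = 110 × 10 = 1100.00, centroid at (65.00, 165.00).
ΣA = 3900.00 mm², ΣAx_c = 151500.00 mm³, ΣAy_c = 331500.00 mm³.
x_c = 151500.00/3900.00 = 38.85 mm; y_c = 331500.00/3900.00 = 85.00 mm.

x_c = 38.85 mm, y_c = 85.00 mm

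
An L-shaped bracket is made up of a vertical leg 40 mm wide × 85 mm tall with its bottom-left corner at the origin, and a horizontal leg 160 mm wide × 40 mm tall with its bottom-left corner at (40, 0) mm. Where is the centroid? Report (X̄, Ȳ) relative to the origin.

X̄ = 85.31 mm, Ȳ = 27.81 mm

Part | A | x̄ᵢ | ȳᵢ | A·x̄ᵢ | A·ȳᵢ
vertical leg | 3400.00 | 20.00 | 42.50 | 68000.00 | 144500.00
horizontal leg | 6400.00 | 120.00 | 20.00 | 768000.00 | 128000.00
Σ | 9800.00 |  |  | 836000.00 | 272500.00
X̄ = 836000.00 / 9800.00 = 85.31 mm
Ȳ = 272500.00 / 9800.00 = 27.81 mm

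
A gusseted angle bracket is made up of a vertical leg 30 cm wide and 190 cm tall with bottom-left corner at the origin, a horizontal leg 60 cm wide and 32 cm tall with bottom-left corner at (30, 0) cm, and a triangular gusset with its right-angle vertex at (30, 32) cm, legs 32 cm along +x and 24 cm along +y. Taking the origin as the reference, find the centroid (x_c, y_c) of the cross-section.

vertical leg: A = 30 × 190 = 5700.00, centroid at (15.00, 95.00).
horizontal leg: A = 60 × 32 = 1920.00, centroid at (60.00, 16.00).
gusset: A = ½·32·24 = 384.00, centroid at (40.67, 40.00).
ΣA = 8004.00 cm², ΣAx_c = 216316.00 cm³, ΣAy_c = 587580.00 cm³.
x_c = 216316.00/8004.00 = 27.03 cm; y_c = 587580.00/8004.00 = 73.41 cm.

x_c = 27.03 cm, y_c = 73.41 cm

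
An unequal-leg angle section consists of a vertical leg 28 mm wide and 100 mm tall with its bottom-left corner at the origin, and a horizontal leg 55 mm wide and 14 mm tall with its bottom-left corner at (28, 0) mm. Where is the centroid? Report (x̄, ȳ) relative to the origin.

Part | A | x̄ᵢ | ȳᵢ | A·x̄ᵢ | A·ȳᵢ
vertical leg | 2800.00 | 14.00 | 50.00 | 39200.00 | 140000.00
horizontal leg | 770.00 | 55.50 | 7.00 | 42735.00 | 5390.00
Σ | 3570.00 |  |  | 81935.00 | 145390.00
x̄ = 81935.00 / 3570.00 = 22.95 mm
ȳ = 145390.00 / 3570.00 = 40.73 mm

x̄ = 22.95 mm, ȳ = 40.73 mm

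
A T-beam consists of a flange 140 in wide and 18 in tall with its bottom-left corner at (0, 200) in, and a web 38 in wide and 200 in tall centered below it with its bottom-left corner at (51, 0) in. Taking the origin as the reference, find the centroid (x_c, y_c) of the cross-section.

x_c = 70.00 in, y_c = 127.14 in

web: A = 38 × 200 = 7600.00, centroid at (70.00, 100.00).
flange: A = 140 × 18 = 2520.00, centroid at (70.00, 209.00).
ΣA = 10120.00 in², ΣAx_c = 708400.00 in³, ΣAy_c = 1286680.00 in³.
x_c = 708400.00/10120.00 = 70.00 in; y_c = 1286680.00/10120.00 = 127.14 in.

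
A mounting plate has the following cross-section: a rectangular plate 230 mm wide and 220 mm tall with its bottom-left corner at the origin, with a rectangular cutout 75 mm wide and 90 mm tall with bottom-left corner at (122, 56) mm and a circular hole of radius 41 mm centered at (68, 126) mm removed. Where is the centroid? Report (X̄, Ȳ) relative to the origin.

X̄ = 113.65 mm, Ȳ = 109.38 mm

plate: A = 230 × 220 = 50600.00, centroid at (115.00, 110.00).
hole 1: A = −(75 × 90) = -6750.00, centroid at (159.50, 101.00).
hole 2: A = −π·41² = -5281.02, centroid at (68.00, 126.00).
ΣA = 38568.98 mm², ΣAX̄ = 4383265.83 mm³, ΣAȲ = 4218841.83 mm³.
X̄ = 4383265.83/38568.98 = 113.65 mm; Ȳ = 4218841.83/38568.98 = 109.38 mm.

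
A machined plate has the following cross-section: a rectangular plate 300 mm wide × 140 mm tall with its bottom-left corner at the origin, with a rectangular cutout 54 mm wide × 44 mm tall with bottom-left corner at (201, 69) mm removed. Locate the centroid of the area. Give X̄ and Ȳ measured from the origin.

plate: A = 300 × 140 = 42000.00, centroid at (150.00, 70.00).
hole: A = −(54 × 44) = -2376.00, centroid at (228.00, 91.00).
ΣA = 39624.00 mm²
ΣAX̄ = (42000.00)(150.00) + (-2376.00)(228.00) = 5758272.00 mm³
ΣAȲ = (42000.00)(70.00) + (-2376.00)(91.00) = 2723784.00 mm³
X̄ = 5758272.00 / 39624.00 = 145.32 mm
Ȳ = 2723784.00 / 39624.00 = 68.74 mm

X̄ = 145.32 mm, Ȳ = 68.74 mm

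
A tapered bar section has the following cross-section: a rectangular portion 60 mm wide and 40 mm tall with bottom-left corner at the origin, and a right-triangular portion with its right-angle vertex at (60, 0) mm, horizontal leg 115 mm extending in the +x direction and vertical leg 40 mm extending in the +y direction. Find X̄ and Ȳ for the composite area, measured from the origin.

X̄ = 63.44 mm, Ȳ = 16.74 mm

rectangular portion: A = 60 × 40 = 2400.00, centroid at (30.00, 20.00).
triangular portion: A = ½·115·40 = 2300.00, centroid at (98.33, 13.33).
ΣA = 4700.00 mm², ΣAX̄ = 298166.67 mm³, ΣAȲ = 78666.67 mm³.
X̄ = 298166.67/4700.00 = 63.44 mm; Ȳ = 78666.67/4700.00 = 16.74 mm.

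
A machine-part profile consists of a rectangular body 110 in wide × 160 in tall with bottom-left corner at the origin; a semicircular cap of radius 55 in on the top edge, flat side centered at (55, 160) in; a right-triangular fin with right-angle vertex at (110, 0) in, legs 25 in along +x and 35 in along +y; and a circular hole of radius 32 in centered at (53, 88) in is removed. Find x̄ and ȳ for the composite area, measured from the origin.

x̄ = 56.74 in, ȳ = 102.25 in

Part | A | x̄ᵢ | ȳᵢ | A·x̄ᵢ | A·ȳᵢ
rectangular body | 17600.00 | 55.00 | 80.00 | 968000.00 | 1408000.00
semicircular top | 4751.66 | 55.00 | 183.34 | 261341.24 | 871182.09
triangular fin | 437.50 | 118.33 | 11.67 | 51770.83 | 5104.17
hole | -3216.99 | 53.00 | 88.00 | -170500.52 | -283095.20
Σ | 19572.17 |  |  | 1110611.56 | 2001191.06
x̄ = 1110611.56 / 19572.17 = 56.74 in
ȳ = 2001191.06 / 19572.17 = 102.25 in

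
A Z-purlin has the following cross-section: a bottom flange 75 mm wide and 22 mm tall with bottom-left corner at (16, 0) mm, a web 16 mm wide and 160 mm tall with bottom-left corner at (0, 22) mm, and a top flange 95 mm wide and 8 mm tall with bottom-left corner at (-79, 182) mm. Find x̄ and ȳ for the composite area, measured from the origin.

bottom flange: A = 75 × 22 = 1650.00, centroid at (53.50, 11.00).
web: A = 16 × 160 = 2560.00, centroid at (8.00, 102.00).
top flange: A = 95 × 8 = 760.00, centroid at (-31.50, 186.00).
ΣA = 4970.00 mm², ΣAx̄ = 84815.00 mm³, ΣAȳ = 420630.00 mm³.
x̄ = 84815.00/4970.00 = 17.07 mm; ȳ = 420630.00/4970.00 = 84.63 mm.

x̄ = 17.07 mm, ȳ = 84.63 mm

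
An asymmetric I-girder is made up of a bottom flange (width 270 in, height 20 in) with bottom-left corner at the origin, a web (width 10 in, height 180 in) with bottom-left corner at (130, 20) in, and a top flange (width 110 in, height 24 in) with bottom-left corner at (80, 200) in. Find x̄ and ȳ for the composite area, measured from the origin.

x̄ = 135.00 in, ȳ = 82.49 in

bottom flange: A = 270 × 20 = 5400.00, centroid at (135.00, 10.00).
web: A = 10 × 180 = 1800.00, centroid at (135.00, 110.00).
top flange: A = 110 × 24 = 2640.00, centroid at (135.00, 212.00).
ΣA = 9840.00 in²
ΣAx̄ = (5400.00)(135.00) + (1800.00)(135.00) + (2640.00)(135.00) = 1328400.00 in³
ΣAȳ = (5400.00)(10.00) + (1800.00)(110.00) + (2640.00)(212.00) = 811680.00 in³
x̄ = 1328400.00 / 9840.00 = 135.00 in
ȳ = 811680.00 / 9840.00 = 82.49 in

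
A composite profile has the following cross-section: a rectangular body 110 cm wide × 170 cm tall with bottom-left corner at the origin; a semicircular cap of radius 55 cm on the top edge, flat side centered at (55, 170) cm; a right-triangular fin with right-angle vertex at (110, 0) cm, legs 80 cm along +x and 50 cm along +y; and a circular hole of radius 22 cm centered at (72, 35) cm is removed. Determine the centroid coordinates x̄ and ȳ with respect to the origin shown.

rectangular body: A = 110 × 170 = 18700.00, centroid at (55.00, 85.00).
semicircular top: A = ½π·55² = 4751.66, centroid at (55.00, 193.34).
triangular fin: A = ½·80·50 = 2000.00, centroid at (136.67, 16.67).
hole: A = −π·22² = -1520.53, centroid at (72.00, 35.00).
ΣA = 23931.13 cm², ΣAx̄ = 1453696.35 cm³, ΣAȳ = 2488313.43 cm³.
x̄ = 1453696.35/23931.13 = 60.74 cm; ȳ = 2488313.43/23931.13 = 103.98 cm.

x̄ = 60.74 cm, ȳ = 103.98 cm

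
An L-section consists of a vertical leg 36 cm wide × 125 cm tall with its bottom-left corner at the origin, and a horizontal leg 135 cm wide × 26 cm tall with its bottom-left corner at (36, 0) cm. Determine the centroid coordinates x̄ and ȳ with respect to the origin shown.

x̄ = 55.47 cm, ȳ = 40.81 cm

vertical leg: A = 36 × 125 = 4500.00, centroid at (18.00, 62.50).
horizontal leg: A = 135 × 26 = 3510.00, centroid at (103.50, 13.00).
ΣA = 8010.00 cm²
ΣAx̄ = (4500.00)(18.00) + (3510.00)(103.50) = 444285.00 cm³
ΣAȳ = (4500.00)(62.50) + (3510.00)(13.00) = 326880.00 cm³
x̄ = 444285.00 / 8010.00 = 55.47 cm
ȳ = 326880.00 / 8010.00 = 40.81 cm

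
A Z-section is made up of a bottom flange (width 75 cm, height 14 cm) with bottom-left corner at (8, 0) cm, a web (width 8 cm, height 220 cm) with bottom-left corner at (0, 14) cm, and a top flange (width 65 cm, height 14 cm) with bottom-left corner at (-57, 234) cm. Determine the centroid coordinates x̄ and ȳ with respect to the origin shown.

x̄ = 8.74 cm, ȳ = 119.60 cm

Part | A | x̄ᵢ | ȳᵢ | A·x̄ᵢ | A·ȳᵢ
bottom flange | 1050.00 | 45.50 | 7.00 | 47775.00 | 7350.00
web | 1760.00 | 4.00 | 124.00 | 7040.00 | 218240.00
top flange | 910.00 | -24.50 | 241.00 | -22295.00 | 219310.00
Σ | 3720.00 |  |  | 32520.00 | 444900.00
x̄ = 32520.00 / 3720.00 = 8.74 cm
ȳ = 444900.00 / 3720.00 = 119.60 cm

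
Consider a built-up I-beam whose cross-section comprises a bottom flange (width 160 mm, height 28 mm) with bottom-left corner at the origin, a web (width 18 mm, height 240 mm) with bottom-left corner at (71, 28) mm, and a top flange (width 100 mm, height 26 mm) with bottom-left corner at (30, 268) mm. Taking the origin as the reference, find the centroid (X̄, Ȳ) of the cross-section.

bottom flange: A = 160 × 28 = 4480.00, centroid at (80.00, 14.00).
web: A = 18 × 240 = 4320.00, centroid at (80.00, 148.00).
top flange: A = 100 × 26 = 2600.00, centroid at (80.00, 281.00).
ΣA = 11400.00 mm², ΣAX̄ = 912000.00 mm³, ΣAȲ = 1432680.00 mm³.
X̄ = 912000.00/11400.00 = 80.00 mm; Ȳ = 1432680.00/11400.00 = 125.67 mm.

X̄ = 80.00 mm, Ȳ = 125.67 mm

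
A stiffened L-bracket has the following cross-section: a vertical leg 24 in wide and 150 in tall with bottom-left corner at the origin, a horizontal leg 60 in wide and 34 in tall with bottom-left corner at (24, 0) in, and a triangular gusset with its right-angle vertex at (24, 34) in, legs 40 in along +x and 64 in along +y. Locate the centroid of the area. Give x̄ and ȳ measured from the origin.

x̄ = 29.07 in, ȳ = 54.26 in

vertical leg: A = 24 × 150 = 3600.00, centroid at (12.00, 75.00).
horizontal leg: A = 60 × 34 = 2040.00, centroid at (54.00, 17.00).
gusset: A = ½·40·64 = 1280.00, centroid at (37.33, 55.33).
ΣA = 6920.00 in², ΣAx̄ = 201146.67 in³, ΣAȳ = 375506.67 in³.
x̄ = 201146.67/6920.00 = 29.07 in; ȳ = 375506.67/6920.00 = 54.26 in.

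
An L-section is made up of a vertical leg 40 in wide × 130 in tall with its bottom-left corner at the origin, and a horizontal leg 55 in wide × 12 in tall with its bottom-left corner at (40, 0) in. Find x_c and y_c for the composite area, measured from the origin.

x_c = 25.35 in, y_c = 58.35 in

vertical leg: A = 40 × 130 = 5200.00, centroid at (20.00, 65.00).
horizontal leg: A = 55 × 12 = 660.00, centroid at (67.50, 6.00).
ΣA = 5860.00 in², ΣAx_c = 148550.00 in³, ΣAy_c = 341960.00 in³.
x_c = 148550.00/5860.00 = 25.35 in; y_c = 341960.00/5860.00 = 58.35 in.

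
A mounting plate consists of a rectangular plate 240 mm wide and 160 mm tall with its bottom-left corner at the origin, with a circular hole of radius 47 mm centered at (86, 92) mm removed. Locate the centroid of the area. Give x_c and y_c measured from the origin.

Part | A | x̄ᵢ | ȳᵢ | A·x̄ᵢ | A·ȳᵢ
plate | 38400.00 | 120.00 | 80.00 | 4608000.00 | 3072000.00
hole | -6939.78 | 86.00 | 92.00 | -596820.92 | -638459.59
Σ | 31460.22 |  |  | 4011179.08 | 2433540.41
x_c = 4011179.08 / 31460.22 = 127.50 mm
y_c = 2433540.41 / 31460.22 = 77.35 mm

x_c = 127.50 mm, y_c = 77.35 mm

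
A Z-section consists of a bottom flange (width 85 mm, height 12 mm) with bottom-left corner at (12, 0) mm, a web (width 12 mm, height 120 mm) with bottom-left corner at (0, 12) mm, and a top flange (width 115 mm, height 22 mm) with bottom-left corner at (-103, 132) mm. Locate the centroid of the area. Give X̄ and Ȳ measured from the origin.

X̄ = -10.20 mm, Ȳ = 94.51 mm

bottom flange: A = 85 × 12 = 1020.00, centroid at (54.50, 6.00).
web: A = 12 × 120 = 1440.00, centroid at (6.00, 72.00).
top flange: A = 115 × 22 = 2530.00, centroid at (-45.50, 143.00).
ΣA = 4990.00 mm²
ΣAX̄ = (1020.00)(54.50) + (1440.00)(6.00) + (2530.00)(-45.50) = -50885.00 mm³
ΣAȲ = (1020.00)(6.00) + (1440.00)(72.00) + (2530.00)(143.00) = 471590.00 mm³
X̄ = -50885.00 / 4990.00 = -10.20 mm
Ȳ = 471590.00 / 4990.00 = 94.51 mm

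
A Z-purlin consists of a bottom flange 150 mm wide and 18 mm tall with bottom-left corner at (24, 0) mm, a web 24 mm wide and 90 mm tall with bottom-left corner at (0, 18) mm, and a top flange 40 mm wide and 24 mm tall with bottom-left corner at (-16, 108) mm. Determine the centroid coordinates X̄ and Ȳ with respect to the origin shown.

X̄ = 51.04 mm, Ȳ = 47.35 mm

bottom flange: A = 150 × 18 = 2700.00, centroid at (99.00, 9.00).
web: A = 24 × 90 = 2160.00, centroid at (12.00, 63.00).
top flange: A = 40 × 24 = 960.00, centroid at (4.00, 120.00).
ΣA = 5820.00 mm², ΣAX̄ = 297060.00 mm³, ΣAȲ = 275580.00 mm³.
X̄ = 297060.00/5820.00 = 51.04 mm; Ȳ = 275580.00/5820.00 = 47.35 mm.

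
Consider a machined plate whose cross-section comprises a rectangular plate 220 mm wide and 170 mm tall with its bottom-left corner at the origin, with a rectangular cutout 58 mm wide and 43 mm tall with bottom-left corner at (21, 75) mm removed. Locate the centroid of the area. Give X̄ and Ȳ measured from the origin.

plate: A = 220 × 170 = 37400.00, centroid at (110.00, 85.00).
hole: A = −(58 × 43) = -2494.00, centroid at (50.00, 96.50).
ΣA = 34906.00 mm², ΣAX̄ = 3989300.00 mm³, ΣAȲ = 2938329.00 mm³.
X̄ = 3989300.00/34906.00 = 114.29 mm; Ȳ = 2938329.00/34906.00 = 84.18 mm.

X̄ = 114.29 mm, Ȳ = 84.18 mm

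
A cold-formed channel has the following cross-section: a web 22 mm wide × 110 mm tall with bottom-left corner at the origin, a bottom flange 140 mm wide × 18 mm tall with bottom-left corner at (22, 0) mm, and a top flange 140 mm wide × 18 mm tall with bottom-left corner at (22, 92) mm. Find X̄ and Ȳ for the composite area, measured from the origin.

web: A = 22 × 110 = 2420.00, centroid at (11.00, 55.00).
bottom flange: A = 140 × 18 = 2520.00, centroid at (92.00, 9.00).
top flange: A = 140 × 18 = 2520.00, centroid at (92.00, 101.00).
ΣA = 7460.00 mm²
ΣAX̄ = (2420.00)(11.00) + (2520.00)(92.00) + (2520.00)(92.00) = 490300.00 mm³
ΣAȲ = (2420.00)(55.00) + (2520.00)(9.00) + (2520.00)(101.00) = 410300.00 mm³
X̄ = 490300.00 / 7460.00 = 65.72 mm
Ȳ = 410300.00 / 7460.00 = 55.00 mm

X̄ = 65.72 mm, Ȳ = 55.00 mm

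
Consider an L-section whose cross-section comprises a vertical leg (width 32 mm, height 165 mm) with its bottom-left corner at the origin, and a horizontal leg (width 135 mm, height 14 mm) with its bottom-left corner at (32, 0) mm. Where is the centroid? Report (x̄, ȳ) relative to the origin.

x̄ = 38.01 mm, ȳ = 62.60 mm

vertical leg: A = 32 × 165 = 5280.00, centroid at (16.00, 82.50).
horizontal leg: A = 135 × 14 = 1890.00, centroid at (99.50, 7.00).
ΣA = 7170.00 mm²
ΣAx̄ = (5280.00)(16.00) + (1890.00)(99.50) = 272535.00 mm³
ΣAȳ = (5280.00)(82.50) + (1890.00)(7.00) = 448830.00 mm³
x̄ = 272535.00 / 7170.00 = 38.01 mm
ȳ = 448830.00 / 7170.00 = 62.60 mm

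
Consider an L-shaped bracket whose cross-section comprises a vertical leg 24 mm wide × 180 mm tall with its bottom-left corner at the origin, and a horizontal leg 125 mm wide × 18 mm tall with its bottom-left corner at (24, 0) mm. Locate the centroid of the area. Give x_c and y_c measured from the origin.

x_c = 37.51 mm, y_c = 62.26 mm

vertical leg: A = 24 × 180 = 4320.00, centroid at (12.00, 90.00).
horizontal leg: A = 125 × 18 = 2250.00, centroid at (86.50, 9.00).
ΣA = 6570.00 mm²
ΣAx_c = (4320.00)(12.00) + (2250.00)(86.50) = 246465.00 mm³
ΣAy_c = (4320.00)(90.00) + (2250.00)(9.00) = 409050.00 mm³
x_c = 246465.00 / 6570.00 = 37.51 mm
y_c = 409050.00 / 6570.00 = 62.26 mm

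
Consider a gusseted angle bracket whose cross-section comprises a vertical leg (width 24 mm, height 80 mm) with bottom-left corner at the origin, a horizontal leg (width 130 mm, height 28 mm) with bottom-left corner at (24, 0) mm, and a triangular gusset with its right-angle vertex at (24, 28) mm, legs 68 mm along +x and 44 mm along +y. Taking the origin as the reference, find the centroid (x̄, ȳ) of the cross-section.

x̄ = 59.07 mm, ȳ = 27.15 mm

Part | A | x̄ᵢ | ȳᵢ | A·x̄ᵢ | A·ȳᵢ
vertical leg | 1920.00 | 12.00 | 40.00 | 23040.00 | 76800.00
horizontal leg | 3640.00 | 89.00 | 14.00 | 323960.00 | 50960.00
gusset | 1496.00 | 46.67 | 42.67 | 69813.33 | 63829.33
Σ | 7056.00 |  |  | 416813.33 | 191589.33
x̄ = 416813.33 / 7056.00 = 59.07 mm
ȳ = 191589.33 / 7056.00 = 27.15 mm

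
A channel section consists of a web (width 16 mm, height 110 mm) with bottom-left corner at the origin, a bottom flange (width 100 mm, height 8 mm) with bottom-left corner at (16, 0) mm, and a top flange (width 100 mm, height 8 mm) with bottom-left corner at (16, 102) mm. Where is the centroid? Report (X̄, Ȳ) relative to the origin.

X̄ = 35.62 mm, Ȳ = 55.00 mm

web: A = 16 × 110 = 1760.00, centroid at (8.00, 55.00).
bottom flange: A = 100 × 8 = 800.00, centroid at (66.00, 4.00).
top flange: A = 100 × 8 = 800.00, centroid at (66.00, 106.00).
ΣA = 3360.00 mm²
ΣAX̄ = (1760.00)(8.00) + (800.00)(66.00) + (800.00)(66.00) = 119680.00 mm³
ΣAȲ = (1760.00)(55.00) + (800.00)(4.00) + (800.00)(106.00) = 184800.00 mm³
X̄ = 119680.00 / 3360.00 = 35.62 mm
Ȳ = 184800.00 / 3360.00 = 55.00 mm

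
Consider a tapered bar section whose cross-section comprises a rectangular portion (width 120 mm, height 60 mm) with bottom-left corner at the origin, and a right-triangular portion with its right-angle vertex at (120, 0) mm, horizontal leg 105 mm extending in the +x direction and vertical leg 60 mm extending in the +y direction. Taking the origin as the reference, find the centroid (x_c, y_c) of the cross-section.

x_c = 88.91 mm, y_c = 26.96 mm

rectangular portion: A = 120 × 60 = 7200.00, centroid at (60.00, 30.00).
triangular portion: A = ½·105·60 = 3150.00, centroid at (155.00, 20.00).
ΣA = 10350.00 mm²
ΣAx_c = (7200.00)(60.00) + (3150.00)(155.00) = 920250.00 mm³
ΣAy_c = (7200.00)(30.00) + (3150.00)(20.00) = 279000.00 mm³
x_c = 920250.00 / 10350.00 = 88.91 mm
y_c = 279000.00 / 10350.00 = 26.96 mm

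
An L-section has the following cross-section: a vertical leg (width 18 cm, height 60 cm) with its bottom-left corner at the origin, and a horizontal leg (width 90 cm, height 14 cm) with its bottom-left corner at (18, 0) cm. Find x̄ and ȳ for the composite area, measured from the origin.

Part | A | x̄ᵢ | ȳᵢ | A·x̄ᵢ | A·ȳᵢ
vertical leg | 1080.00 | 9.00 | 30.00 | 9720.00 | 32400.00
horizontal leg | 1260.00 | 63.00 | 7.00 | 79380.00 | 8820.00
Σ | 2340.00 |  |  | 89100.00 | 41220.00
x̄ = 89100.00 / 2340.00 = 38.08 cm
ȳ = 41220.00 / 2340.00 = 17.62 cm

x̄ = 38.08 cm, ȳ = 17.62 cm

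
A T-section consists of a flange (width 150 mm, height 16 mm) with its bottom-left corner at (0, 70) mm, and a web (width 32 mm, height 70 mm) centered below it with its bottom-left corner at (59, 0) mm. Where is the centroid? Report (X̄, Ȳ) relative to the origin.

X̄ = 75.00 mm, Ȳ = 57.24 mm

web: A = 32 × 70 = 2240.00, centroid at (75.00, 35.00).
flange: A = 150 × 16 = 2400.00, centroid at (75.00, 78.00).
ΣA = 4640.00 mm², ΣAX̄ = 348000.00 mm³, ΣAȲ = 265600.00 mm³.
X̄ = 348000.00/4640.00 = 75.00 mm; Ȳ = 265600.00/4640.00 = 57.24 mm.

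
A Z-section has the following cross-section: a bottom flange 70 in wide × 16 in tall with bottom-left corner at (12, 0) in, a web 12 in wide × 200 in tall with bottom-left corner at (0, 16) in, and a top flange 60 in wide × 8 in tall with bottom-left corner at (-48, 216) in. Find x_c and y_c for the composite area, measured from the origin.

bottom flange: A = 70 × 16 = 1120.00, centroid at (47.00, 8.00).
web: A = 12 × 200 = 2400.00, centroid at (6.00, 116.00).
top flange: A = 60 × 8 = 480.00, centroid at (-18.00, 220.00).
ΣA = 4000.00 in²
ΣAx_c = (1120.00)(47.00) + (2400.00)(6.00) + (480.00)(-18.00) = 58400.00 in³
ΣAy_c = (1120.00)(8.00) + (2400.00)(116.00) + (480.00)(220.00) = 392960.00 in³
x_c = 58400.00 / 4000.00 = 14.60 in
y_c = 392960.00 / 4000.00 = 98.24 in

x_c = 14.60 in, y_c = 98.24 in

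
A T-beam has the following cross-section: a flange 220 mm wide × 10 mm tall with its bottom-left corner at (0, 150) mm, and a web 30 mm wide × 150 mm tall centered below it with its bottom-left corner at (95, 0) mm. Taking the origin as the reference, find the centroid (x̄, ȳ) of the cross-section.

Part | A | x̄ᵢ | ȳᵢ | A·x̄ᵢ | A·ȳᵢ
web | 4500.00 | 110.00 | 75.00 | 495000.00 | 337500.00
flange | 2200.00 | 110.00 | 155.00 | 242000.00 | 341000.00
Σ | 6700.00 |  |  | 737000.00 | 678500.00
x̄ = 737000.00 / 6700.00 = 110.00 mm
ȳ = 678500.00 / 6700.00 = 101.27 mm

x̄ = 110.00 mm, ȳ = 101.27 mm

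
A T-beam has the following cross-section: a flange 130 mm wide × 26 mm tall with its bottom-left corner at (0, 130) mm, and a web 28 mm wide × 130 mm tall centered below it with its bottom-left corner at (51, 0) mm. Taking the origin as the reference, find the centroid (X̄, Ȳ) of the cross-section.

web: A = 28 × 130 = 3640.00, centroid at (65.00, 65.00).
flange: A = 130 × 26 = 3380.00, centroid at (65.00, 143.00).
ΣA = 7020.00 mm²
ΣAX̄ = (3640.00)(65.00) + (3380.00)(65.00) = 456300.00 mm³
ΣAȲ = (3640.00)(65.00) + (3380.00)(143.00) = 719940.00 mm³
X̄ = 456300.00 / 7020.00 = 65.00 mm
Ȳ = 719940.00 / 7020.00 = 102.56 mm

X̄ = 65.00 mm, Ȳ = 102.56 mm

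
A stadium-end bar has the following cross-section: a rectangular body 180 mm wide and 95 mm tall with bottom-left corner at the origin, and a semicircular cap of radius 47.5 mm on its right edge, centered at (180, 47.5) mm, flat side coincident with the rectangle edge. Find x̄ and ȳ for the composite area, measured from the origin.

Part | A | x̄ᵢ | ȳᵢ | A·x̄ᵢ | A·ȳᵢ
rectangular body | 17100.00 | 90.00 | 47.50 | 1539000.00 | 812250.00
semicircular end | 3544.11 | 200.16 | 47.50 | 709387.57 | 168345.19
Σ | 20644.11 |  |  | 2248387.57 | 980595.19
x̄ = 2248387.57 / 20644.11 = 108.91 mm
ȳ = 980595.19 / 20644.11 = 47.50 mm

x̄ = 108.91 mm, ȳ = 47.50 mm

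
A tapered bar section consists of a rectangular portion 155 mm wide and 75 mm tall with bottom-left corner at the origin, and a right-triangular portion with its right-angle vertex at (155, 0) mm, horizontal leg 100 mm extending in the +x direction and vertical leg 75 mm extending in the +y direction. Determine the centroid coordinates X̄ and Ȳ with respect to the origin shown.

rectangular portion: A = 155 × 75 = 11625.00, centroid at (77.50, 37.50).
triangular portion: A = ½·100·75 = 3750.00, centroid at (188.33, 25.00).
ΣA = 15375.00 mm²
ΣAX̄ = (11625.00)(77.50) + (3750.00)(188.33) = 1607187.50 mm³
ΣAȲ = (11625.00)(37.50) + (3750.00)(25.00) = 529687.50 mm³
X̄ = 1607187.50 / 15375.00 = 104.53 mm
Ȳ = 529687.50 / 15375.00 = 34.45 mm

X̄ = 104.53 mm, Ȳ = 34.45 mm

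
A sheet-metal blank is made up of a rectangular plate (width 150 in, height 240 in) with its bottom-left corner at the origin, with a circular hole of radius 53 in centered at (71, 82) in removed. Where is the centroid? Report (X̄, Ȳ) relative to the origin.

Part | A | x̄ᵢ | ȳᵢ | A·x̄ᵢ | A·ȳᵢ
plate | 36000.00 | 75.00 | 120.00 | 2700000.00 | 4320000.00
hole | -8824.73 | 71.00 | 82.00 | -626556.10 | -723628.17
Σ | 27175.27 |  |  | 2073443.90 | 3596371.83
X̄ = 2073443.90 / 27175.27 = 76.30 in
Ȳ = 3596371.83 / 27175.27 = 132.34 in

X̄ = 76.30 in, Ȳ = 132.34 in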